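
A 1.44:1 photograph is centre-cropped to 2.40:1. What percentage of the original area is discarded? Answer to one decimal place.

40.0%

Going from 1.44:1 to 2.40:1 means cutting height while keeping width.
Area ratio = (1.440)/(2.400) = 60.00%; the remaining 40.00% is cropped out.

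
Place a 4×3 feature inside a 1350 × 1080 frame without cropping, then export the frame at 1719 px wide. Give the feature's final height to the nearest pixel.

At 1350×1080 the feature is width-limited, so height = 1350 × 3/4 ≈ 1012.50 px.
Scaling 1350 → 1719 is ×1.2733, so the height becomes 1012.50 × 1.2733 ≈ 1289.25 px.

1289 px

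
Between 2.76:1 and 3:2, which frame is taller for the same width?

2.76 and 3:2 = 1.5; 2.76 > 1.5. The smaller width-to-height ratio is the taller frame.

3:2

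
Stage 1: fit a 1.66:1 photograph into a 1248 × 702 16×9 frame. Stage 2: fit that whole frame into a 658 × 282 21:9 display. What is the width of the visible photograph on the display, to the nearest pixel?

First fit — 1.66:1 into 1248×702 spans the height: 1165.32 × 702.00.
Second fit — the 16×9 canvas into 658×282 spans the height: 501.33 × 282.00 (×0.4017 from 1248×702).
The photograph scales with it: width 1165.32 × 0.4017 ≈ 468.12.

468 px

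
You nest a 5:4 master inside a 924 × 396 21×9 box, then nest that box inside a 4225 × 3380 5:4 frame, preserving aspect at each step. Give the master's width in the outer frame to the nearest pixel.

Inside the 924×396 canvas the master is height-limited at 495.00 × 396.00.
The 21×9 canvas is width-limited in 4225×3380, giving 4225.00 × 1810.71; scale factor 4.5725.
The master scales with it: width 495.00 × 4.5725 ≈ 2263.39.

2263 px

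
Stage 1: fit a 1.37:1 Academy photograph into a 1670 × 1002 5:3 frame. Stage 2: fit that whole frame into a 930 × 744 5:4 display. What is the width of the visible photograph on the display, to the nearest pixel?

Inside the 1670×1002 canvas the photograph is height-limited at 1372.74 × 1002.00.
5:3 in 930×744: fills the width, so the intermediate becomes 930.00 × 558.00 — a scale of ×0.5569.
So the photograph's width is 1372.74 × 0.5569 ≈ 764.46.

764 px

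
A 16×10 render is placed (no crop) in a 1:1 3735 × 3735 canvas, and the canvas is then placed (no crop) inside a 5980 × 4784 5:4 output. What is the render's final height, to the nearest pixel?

2990 px

Inside the 3735×3735 canvas the render is width-limited at 3735.00 × 2334.38.
Second fit — the 1:1 canvas into 5980×4784 spans the height: 4784.00 × 4784.00 (×1.2809 from 3735×3735).
So the render's height is 2334.38 × 1.2809 ≈ 2990.00.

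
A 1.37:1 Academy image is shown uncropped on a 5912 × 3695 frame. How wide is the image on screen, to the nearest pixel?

1.37:1 Academy is narrower than 16:10, so it spans the full height.
The image is 3695 × 1.370 ≈ 5062.15 px wide.

5062 px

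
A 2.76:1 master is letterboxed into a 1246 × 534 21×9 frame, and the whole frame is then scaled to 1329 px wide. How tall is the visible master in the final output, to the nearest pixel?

Fitted into 1246×534, the master spans the width; its height is 1246 / 2.760 ≈ 451.45 px.
Resizing to 1329 px wide multiplies everything by 1.0666: 451.45 → 481.52 px.

482 px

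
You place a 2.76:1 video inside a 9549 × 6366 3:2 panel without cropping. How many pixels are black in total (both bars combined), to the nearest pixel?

2.76:1 (2.760) > 3:2 (1.500), so the video fills the width.
The video is 9549 / 2.760 ≈ 3459.7826 px tall.
Leftover height: 6366 − 3459.7826 = 2906.2174 px.
Bar area = 2906.2174 × 9549 ≈ 27751470 px.

27751470 pixels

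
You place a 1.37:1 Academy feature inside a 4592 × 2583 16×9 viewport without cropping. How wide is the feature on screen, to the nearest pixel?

1.37:1 Academy is narrower than 16×9, so it spans the full height.
The feature is 2583 × 1.370 ≈ 3538.71 px wide.

3539 px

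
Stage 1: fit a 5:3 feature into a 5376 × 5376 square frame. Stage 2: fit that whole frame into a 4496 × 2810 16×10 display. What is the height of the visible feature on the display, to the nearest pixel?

1686 px

5:3 in 5376×5376: fills the width, so the feature is 5376.00 × 3225.60.
The square canvas is height-limited in 4496×2810, giving 2810.00 × 2810.00; scale factor 0.5227.
So the feature's height is 3225.60 × 0.5227 ≈ 1686.00.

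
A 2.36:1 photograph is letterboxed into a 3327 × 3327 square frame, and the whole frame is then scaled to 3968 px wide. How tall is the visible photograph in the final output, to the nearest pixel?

Fitted into 3327×3327, the photograph spans the width; its height is 3327 / 2.360 ≈ 1409.75 px.
Scaling 3327 → 3968 is ×1.1927, so the height becomes 1409.75 × 1.1927 ≈ 1681.36 px.

1681 px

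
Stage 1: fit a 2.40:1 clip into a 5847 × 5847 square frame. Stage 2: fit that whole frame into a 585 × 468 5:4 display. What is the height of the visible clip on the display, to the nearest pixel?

First fit — 2.40:1 into 5847×5847 spans the width: 5847.00 × 2436.25.
The square canvas is height-limited in 585×468, giving 468.00 × 468.00; scale factor 0.0800.
So the clip's height is 2436.25 × 0.0800 ≈ 195.00.

195 px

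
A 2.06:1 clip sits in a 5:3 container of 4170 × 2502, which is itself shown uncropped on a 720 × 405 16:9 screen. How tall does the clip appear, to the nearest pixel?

328 px

First fit — 2.06:1 into 4170×2502 spans the width: 4170.00 × 2024.27.
Second fit — the 5:3 canvas into 720×405 spans the height: 675.00 × 405.00 (×0.1619 from 4170×2502).
The clip scales with it: height 2024.27 × 0.1619 ≈ 327.67.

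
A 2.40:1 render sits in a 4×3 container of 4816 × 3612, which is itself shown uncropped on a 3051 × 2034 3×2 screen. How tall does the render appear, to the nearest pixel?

1130 px

2.40:1 in 4816×3612: fills the width, so the render is 4816.00 × 2006.67.
The 4×3 canvas is height-limited in 3051×2034, giving 2712.00 × 2034.00; scale factor 0.5631.
The render scales with it: height 2006.67 × 0.5631 ≈ 1130.00.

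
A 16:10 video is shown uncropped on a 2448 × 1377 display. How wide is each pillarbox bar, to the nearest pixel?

16:10 is narrower than 16×9, so it spans the full height.
The video is 1377 × 16/10 ≈ 2203.20 px wide.
Black = 2448 − 2203.20 = 244.80 px, or 122.40 per bar.

122 px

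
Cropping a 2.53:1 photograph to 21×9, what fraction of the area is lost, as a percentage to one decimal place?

7.8%

21×9 is narrower than 2.53:1, so the crop keeps the full height and trims the width.
Area ratio = (2.333)/(2.530) = 92.23%; the remaining 7.77% is cropped out.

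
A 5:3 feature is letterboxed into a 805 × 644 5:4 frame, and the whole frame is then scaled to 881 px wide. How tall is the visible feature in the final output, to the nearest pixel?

In the 805×644 frame the feature fills the width: height = 805 × 3/5 ≈ 483.00 px.
Resizing to 881 px wide multiplies everything by 1.0944: 483.00 → 528.60 px.

529 px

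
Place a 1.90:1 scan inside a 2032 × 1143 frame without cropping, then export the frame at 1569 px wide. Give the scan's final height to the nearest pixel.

826 px

Fitted into 2032×1143, the scan spans the width; its height is 2032 / 1.900 ≈ 1069.47 px.
The frame scales by 1569/2032 = 0.7721; 1069.47 × 0.7721 ≈ 825.79 px.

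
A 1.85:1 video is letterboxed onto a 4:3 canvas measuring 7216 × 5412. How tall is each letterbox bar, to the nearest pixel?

756 px

Since 1.850 > 1.333, the video is width-limited.
The video is 7216 / 1.850 ≈ 3900.54 px tall.
Leftover height: 5412 − 3900.54 = 1511.46 px → 755.73 each side.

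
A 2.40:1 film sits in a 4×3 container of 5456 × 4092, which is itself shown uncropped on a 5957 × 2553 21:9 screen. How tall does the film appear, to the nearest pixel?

1418 px

Inside the 5456×4092 canvas the film is width-limited at 5456.00 × 2273.33.
4×3 in 5957×2553: fills the height, so the intermediate becomes 3404.00 × 2553.00 — a scale of ×0.6239.
Applying the same ×0.6239: 2273.33 → 1418.33.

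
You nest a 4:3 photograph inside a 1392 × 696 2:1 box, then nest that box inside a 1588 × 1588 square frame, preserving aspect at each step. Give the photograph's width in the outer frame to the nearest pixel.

First fit — 4:3 into 1392×696 spans the height: 928.00 × 696.00.
Second fit — the 2:1 canvas into 1588×1588 spans the width: 1588.00 × 794.00 (×1.1408 from 1392×696).
Applying the same ×1.1408: 928.00 → 1058.67.

1059 px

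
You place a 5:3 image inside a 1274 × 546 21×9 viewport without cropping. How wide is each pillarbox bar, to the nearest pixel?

182 px

Since 1.667 < 2.333, the image is height-limited.
That makes the image 910.00 px wide (546 × 5/3).
1274 − 910.00 = 364.00 px of bars (182.00 each).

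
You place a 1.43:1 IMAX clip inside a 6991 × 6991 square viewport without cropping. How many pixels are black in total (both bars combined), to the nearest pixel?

1.43:1 IMAX is wider than square, so it spans the full width.
That makes the image 4888.8112 px tall (6991 / 1.430).
Black = 6991 − 4888.8112 = 2102.1888 px.
Across the 6991-px span: 2102.1888 × 6991 ≈ 14696402 px.

14696402 pixels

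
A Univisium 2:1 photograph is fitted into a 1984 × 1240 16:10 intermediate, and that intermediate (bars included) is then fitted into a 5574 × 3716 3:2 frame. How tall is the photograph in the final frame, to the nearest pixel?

2787 px

Univisium 2:1 in 1984×1240: fills the width, so the photograph is 1984.00 × 992.00.
The 16:10 canvas is width-limited in 5574×3716, giving 5574.00 × 3483.75; scale factor 2.8095.
So the photograph's height is 992.00 × 2.8095 ≈ 2787.00.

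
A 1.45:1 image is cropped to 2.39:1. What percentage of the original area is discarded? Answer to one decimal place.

2.39:1 is wider than 1.45:1, so the crop keeps the full width and trims the height.
Fraction kept = (1.450)/(2.390) ≈ 60.67%, so 39.33% is lost.

39.3%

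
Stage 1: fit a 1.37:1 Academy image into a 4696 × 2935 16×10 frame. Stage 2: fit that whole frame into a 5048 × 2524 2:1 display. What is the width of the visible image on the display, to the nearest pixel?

First fit — 1.37:1 Academy into 4696×2935 spans the height: 4020.95 × 2935.00.
The 16×10 canvas is height-limited in 5048×2524, giving 4038.40 × 2524.00; scale factor 0.8600.
So the image's width is 4020.95 × 0.8600 ≈ 3457.88.

3458 px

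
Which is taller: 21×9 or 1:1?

1:1

21×9 = 2.333 and 1; 2.333 > 1. The smaller width-to-height ratio is the taller frame.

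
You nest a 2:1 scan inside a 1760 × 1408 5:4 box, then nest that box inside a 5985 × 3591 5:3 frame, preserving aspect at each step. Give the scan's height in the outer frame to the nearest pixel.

2244 px

2:1 in 1760×1408: fills the width, so the scan is 1760.00 × 880.00.
5:4 in 5985×3591: fills the height, so the intermediate becomes 4488.75 × 3591.00 — a scale of ×2.5504.
So the scan's height is 880.00 × 2.5504 ≈ 2244.38.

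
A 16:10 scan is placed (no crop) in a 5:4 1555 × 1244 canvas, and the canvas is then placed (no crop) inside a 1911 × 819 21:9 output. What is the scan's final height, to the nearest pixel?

640 px

Inside the 1555×1244 canvas the scan is width-limited at 1555.00 × 971.88.
Second fit — the 5:4 canvas into 1911×819 spans the height: 1023.75 × 819.00 (×0.6584 from 1555×1244).
Applying the same ×0.6584: 971.88 → 639.84.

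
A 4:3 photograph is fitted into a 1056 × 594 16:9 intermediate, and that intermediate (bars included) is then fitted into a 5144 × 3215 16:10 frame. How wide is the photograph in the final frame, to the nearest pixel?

3858 px

First fit — 4:3 into 1056×594 spans the height: 792.00 × 594.00.
Second fit — the 16:9 canvas into 5144×3215 spans the width: 5144.00 × 2893.50 (×4.8712 from 1056×594).
Applying the same ×4.8712: 792.00 → 3858.00.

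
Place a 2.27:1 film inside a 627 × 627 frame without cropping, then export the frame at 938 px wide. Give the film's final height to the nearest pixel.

In the 627×627 frame the film fills the width: height = 627 / 2.270 ≈ 276.21 px.
Scaling 627 → 938 is ×1.4960, so the height becomes 276.21 × 1.4960 ≈ 413.22 px.

413 px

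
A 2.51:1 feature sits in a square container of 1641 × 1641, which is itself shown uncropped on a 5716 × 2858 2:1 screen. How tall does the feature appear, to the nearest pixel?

2.51:1 in 1641×1641: fills the width, so the feature is 1641.00 × 653.78.
Second fit — the square canvas into 5716×2858 spans the height: 2858.00 × 2858.00 (×1.7416 from 1641×1641).
Applying the same ×1.7416: 653.78 → 1138.65.

1139 px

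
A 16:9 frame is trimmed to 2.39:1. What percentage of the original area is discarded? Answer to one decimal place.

25.6%

The width stays; only height is cut (since 2.39:1 is wider than 16:9).
Fraction kept = (1.778)/(2.390) ≈ 74.38%, so 25.62% is lost.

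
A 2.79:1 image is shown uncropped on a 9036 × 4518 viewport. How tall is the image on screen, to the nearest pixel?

2.79:1 is wider than Univisium 2:1, so it spans the full width.
That makes the image 3238.71 px tall (9036 / 2.790).

3239 px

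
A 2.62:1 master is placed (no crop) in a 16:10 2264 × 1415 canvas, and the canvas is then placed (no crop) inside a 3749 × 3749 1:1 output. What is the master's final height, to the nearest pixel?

2.62:1 in 2264×1415: fills the width, so the master is 2264.00 × 864.12.
Second fit — the 16:10 canvas into 3749×3749 spans the width: 3749.00 × 2343.12 (×1.6559 from 2264×1415).
So the master's height is 864.12 × 1.6559 ≈ 1430.92.

1431 px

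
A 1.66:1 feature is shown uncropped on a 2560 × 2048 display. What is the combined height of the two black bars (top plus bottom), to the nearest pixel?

506 px

1.66:1 is wider than 5:4, so it spans the full width.
That makes the image 1542.17 px tall (2560 / 1.660).
Leftover height: 2048 − 1542.17 = 505.83 px.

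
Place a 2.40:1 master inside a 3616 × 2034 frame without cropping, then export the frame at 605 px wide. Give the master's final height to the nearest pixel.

252 px

At 3616×2034 the master is width-limited, so height = 3616 / 2.400 ≈ 1506.67 px.
Resizing to 605 px wide multiplies everything by 0.1673: 1506.67 → 252.08 px.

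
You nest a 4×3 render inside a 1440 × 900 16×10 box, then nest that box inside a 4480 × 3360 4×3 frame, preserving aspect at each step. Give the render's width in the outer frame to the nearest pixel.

Inside the 1440×900 canvas the render is height-limited at 1200.00 × 900.00.
The 16×10 canvas is width-limited in 4480×3360, giving 4480.00 × 2800.00; scale factor 3.1111.
The render scales with it: width 1200.00 × 3.1111 ≈ 3733.33.

3733 px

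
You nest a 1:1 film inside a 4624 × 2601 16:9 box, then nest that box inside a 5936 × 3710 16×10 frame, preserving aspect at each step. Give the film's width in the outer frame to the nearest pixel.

3339 px

First fit — 1:1 into 4624×2601 spans the height: 2601.00 × 2601.00.
The 16:9 canvas is width-limited in 5936×3710, giving 5936.00 × 3339.00; scale factor 1.2837.
So the film's width is 2601.00 × 1.2837 ≈ 3339.00.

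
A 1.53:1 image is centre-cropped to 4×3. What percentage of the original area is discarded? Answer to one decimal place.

4×3 is narrower than 1.53:1, so the crop keeps the full height and trims the width.
(1.333)/(1.530) ≈ 0.871 of the area survives, leaving 12.85% discarded.

12.9%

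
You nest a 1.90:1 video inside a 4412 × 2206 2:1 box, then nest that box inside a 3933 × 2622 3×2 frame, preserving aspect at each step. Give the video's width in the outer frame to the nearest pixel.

3736 px

1.90:1 in 4412×2206: fills the height, so the video is 4191.40 × 2206.00.
Second fit — the 2:1 canvas into 3933×2622 spans the width: 3933.00 × 1966.50 (×0.8914 from 4412×2206).
So the video's width is 4191.40 × 0.8914 ≈ 3736.35.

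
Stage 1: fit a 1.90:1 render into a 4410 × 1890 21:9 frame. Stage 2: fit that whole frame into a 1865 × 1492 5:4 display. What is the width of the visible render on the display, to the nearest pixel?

1519 px

Inside the 4410×1890 canvas the render is height-limited at 3591.00 × 1890.00.
21:9 in 1865×1492: fills the width, so the intermediate becomes 1865.00 × 799.29 — a scale of ×0.4229.
Applying the same ×0.4229: 3591.00 → 1518.64.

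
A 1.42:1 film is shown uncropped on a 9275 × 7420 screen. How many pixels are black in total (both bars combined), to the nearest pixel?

8239074 pixels

1.42:1 is wider than 5:4, so it spans the full width.
Content height = 9275 / 1.420 ≈ 6531.6901 px.
Leftover height: 7420 − 6531.6901 = 888.3099 px.
Across the 9275-px span: 888.3099 × 9275 ≈ 8239074 px.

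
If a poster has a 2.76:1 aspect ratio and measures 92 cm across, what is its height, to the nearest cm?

33 cm

At 2.76:1, 92 / 2.760 ≈ 33.33.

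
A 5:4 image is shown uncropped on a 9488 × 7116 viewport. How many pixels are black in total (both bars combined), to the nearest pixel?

5:4 is narrower than 4:3, so it spans the full height.
Content width = 7116 × 5/4 ≈ 8895.0000 px.
Leftover width: 9488 − 8895.0000 = 593.0000 px.
Bar area = 593.0000 × 7116 ≈ 4219788 px.

4219788 pixels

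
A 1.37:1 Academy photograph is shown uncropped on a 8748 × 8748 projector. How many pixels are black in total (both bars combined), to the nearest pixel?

20668012 pixels

Since 1.370 > 1.000, the photograph is width-limited.
That makes the image 6385.4015 px tall (8748 / 1.370).
Black = 8748 − 6385.4015 = 2362.5985 px.
That's 2362.5985 × 8748 ≈ 20668012 black pixels.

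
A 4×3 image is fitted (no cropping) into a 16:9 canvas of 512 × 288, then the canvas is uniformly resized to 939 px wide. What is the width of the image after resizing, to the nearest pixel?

In the 512×288 frame the image fills the height: width = 288 × 4/3 ≈ 384.00 px.
The frame scales by 939/512 = 1.8340; 384.00 × 1.8340 ≈ 704.25 px.

704 px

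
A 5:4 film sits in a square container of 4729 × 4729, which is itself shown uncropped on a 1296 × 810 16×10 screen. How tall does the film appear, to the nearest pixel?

648 px

First fit — 5:4 into 4729×4729 spans the width: 4729.00 × 3783.20.
square in 1296×810: fills the height, so the intermediate becomes 810.00 × 810.00 — a scale of ×0.1713.
Applying the same ×0.1713: 3783.20 → 648.00.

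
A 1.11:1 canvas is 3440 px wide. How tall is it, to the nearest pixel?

Height = 3440 / 1.110 = 3099.10.

3099 px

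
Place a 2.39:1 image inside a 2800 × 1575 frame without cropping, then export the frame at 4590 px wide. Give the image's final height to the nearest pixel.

Fitted into 2800×1575, the image spans the width; its height is 2800 / 2.390 ≈ 1171.55 px.
Scaling 2800 → 4590 is ×1.6393, so the height becomes 1171.55 × 1.6393 ≈ 1920.50 px.

1921 px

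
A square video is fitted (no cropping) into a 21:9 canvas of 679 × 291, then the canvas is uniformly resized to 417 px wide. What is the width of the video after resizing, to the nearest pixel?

179 px

In the 679×291 frame the video fills the height: width = 291 × 1/1 ≈ 291.00 px.
Resizing to 417 px wide multiplies everything by 0.6141: 291.00 → 178.71 px.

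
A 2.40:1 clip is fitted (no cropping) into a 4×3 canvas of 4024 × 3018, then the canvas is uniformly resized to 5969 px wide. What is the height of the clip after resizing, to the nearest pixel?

At 4024×3018 the clip is width-limited, so height = 4024 / 2.400 ≈ 1676.67 px.
Scaling 4024 → 5969 is ×1.4833, so the height becomes 1676.67 × 1.4833 ≈ 2487.08 px.

2487 px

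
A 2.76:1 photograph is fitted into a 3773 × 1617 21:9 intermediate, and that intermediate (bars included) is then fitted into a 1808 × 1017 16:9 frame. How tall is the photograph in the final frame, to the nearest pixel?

2.76:1 in 3773×1617: fills the width, so the photograph is 3773.00 × 1367.03.
The 21:9 canvas is width-limited in 1808×1017, giving 1808.00 × 774.86; scale factor 0.4792.
So the photograph's height is 1367.03 × 0.4792 ≈ 655.07.

655 px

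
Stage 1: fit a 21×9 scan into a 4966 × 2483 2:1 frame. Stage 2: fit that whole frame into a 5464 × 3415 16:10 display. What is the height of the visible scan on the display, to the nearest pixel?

21×9 in 4966×2483: fills the width, so the scan is 4966.00 × 2128.29.
The 2:1 canvas is width-limited in 5464×3415, giving 5464.00 × 2732.00; scale factor 1.1003.
So the scan's height is 2128.29 × 1.1003 ≈ 2341.71.

2342 px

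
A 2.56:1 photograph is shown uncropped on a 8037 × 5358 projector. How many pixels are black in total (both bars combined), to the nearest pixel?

17830461 pixels

Since 2.560 > 1.500, the photograph is width-limited.
That makes the image 3139.4531 px tall (8037 / 2.560).
Black = 5358 − 3139.4531 = 2218.5469 px.
Across the 8037-px span: 2218.5469 × 8037 ≈ 17830461 px.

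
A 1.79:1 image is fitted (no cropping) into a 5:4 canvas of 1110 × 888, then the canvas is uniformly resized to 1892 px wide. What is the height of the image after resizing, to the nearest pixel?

Fitted into 1110×888, the image spans the width; its height is 1110 / 1.790 ≈ 620.11 px.
The frame scales by 1892/1110 = 1.7045; 620.11 × 1.7045 ≈ 1056.98 px.

1057 px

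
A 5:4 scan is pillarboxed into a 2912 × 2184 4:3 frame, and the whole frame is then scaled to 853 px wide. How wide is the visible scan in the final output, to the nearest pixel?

800 px

In the 2912×2184 frame the scan fills the height: width = 2184 × 5/4 ≈ 2730.00 px.
Scaling 2912 → 853 is ×0.2929, so the width becomes 2730.00 × 0.2929 ≈ 799.69 px.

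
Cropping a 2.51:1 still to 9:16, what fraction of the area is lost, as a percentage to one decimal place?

77.6%

9:16 is narrower than 2.51:1, so the crop keeps the full height and trims the width.
Fraction kept = (0.562)/(2.510) ≈ 22.41%, so 77.59% is lost.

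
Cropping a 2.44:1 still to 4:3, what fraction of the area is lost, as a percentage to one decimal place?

45.4%

4:3 is narrower than 2.44:1, so the crop keeps the full height and trims the width.
Area ratio = (1.333)/(2.440) = 54.64%; the remaining 45.36% is cropped out.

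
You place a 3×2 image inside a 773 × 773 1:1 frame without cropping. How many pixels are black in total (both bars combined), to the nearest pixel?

3×2 (1.500) > 1:1 (1.000), so the image fills the width.
That makes the image 515.3333 px tall (773 × 2/3).
Black = 773 − 515.3333 = 257.6667 px.
Across the 773-px span: 257.6667 × 773 ≈ 199176 px.

199176 pixels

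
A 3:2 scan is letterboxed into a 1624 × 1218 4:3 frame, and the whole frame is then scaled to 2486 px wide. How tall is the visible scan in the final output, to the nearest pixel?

1657 px

In the 1624×1218 frame the scan fills the width: height = 1624 × 2/3 ≈ 1082.67 px.
Scaling 1624 → 2486 is ×1.5308, so the height becomes 1082.67 × 1.5308 ≈ 1657.33 px.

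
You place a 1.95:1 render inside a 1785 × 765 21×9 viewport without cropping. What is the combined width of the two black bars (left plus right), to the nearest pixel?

293 px

Since 1.950 < 2.333, the render is height-limited.
That makes the image 1491.75 px wide (765 × 1.950).
Black = 1785 − 1491.75 = 293.25 px.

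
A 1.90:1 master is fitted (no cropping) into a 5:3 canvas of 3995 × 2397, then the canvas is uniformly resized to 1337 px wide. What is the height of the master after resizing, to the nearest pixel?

704 px

At 3995×2397 the master is width-limited, so height = 3995 / 1.900 ≈ 2102.63 px.
Resizing to 1337 px wide multiplies everything by 0.3347: 2102.63 → 703.68 px.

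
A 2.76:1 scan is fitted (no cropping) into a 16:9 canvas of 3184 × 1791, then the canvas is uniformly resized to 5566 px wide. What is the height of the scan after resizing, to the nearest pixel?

2017 px

At 3184×1791 the scan is width-limited, so height = 3184 / 2.760 ≈ 1153.62 px.
Resizing to 5566 px wide multiplies everything by 1.7481: 1153.62 → 2016.67 px.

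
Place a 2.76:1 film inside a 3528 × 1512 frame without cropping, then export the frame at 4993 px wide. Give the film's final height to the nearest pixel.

At 3528×1512 the film is width-limited, so height = 3528 / 2.760 ≈ 1278.26 px.
Scaling 3528 → 4993 is ×1.4152, so the height becomes 1278.26 × 1.4152 ≈ 1809.06 px.

1809 px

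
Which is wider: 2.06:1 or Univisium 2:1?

2.06 and Univisium 2:1 = 2; 2.06 > 2.

2.06:1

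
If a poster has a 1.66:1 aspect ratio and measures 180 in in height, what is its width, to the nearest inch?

180 × 1.660 = 298.80.

299 in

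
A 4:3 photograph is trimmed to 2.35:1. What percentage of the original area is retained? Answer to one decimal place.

Going from 4:3 to 2.35:1 means cutting height while keeping width.
Area ratio = (1.333)/(2.350) = 56.74% retained.

56.7%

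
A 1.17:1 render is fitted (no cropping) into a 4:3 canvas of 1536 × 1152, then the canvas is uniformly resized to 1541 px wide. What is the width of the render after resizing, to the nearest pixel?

1352 px

In the 1536×1152 frame the render fills the height: width = 1152 × 1.170 ≈ 1347.84 px.
The frame scales by 1541/1536 = 1.0033; 1347.84 × 1.0033 ≈ 1352.23 px.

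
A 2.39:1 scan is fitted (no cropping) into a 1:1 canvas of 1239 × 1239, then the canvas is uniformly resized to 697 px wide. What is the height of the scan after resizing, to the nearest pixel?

In the 1239×1239 frame the scan fills the width: height = 1239 / 2.390 ≈ 518.41 px.
Scaling 1239 → 697 is ×0.5626, so the height becomes 518.41 × 0.5626 ≈ 291.63 px.

292 px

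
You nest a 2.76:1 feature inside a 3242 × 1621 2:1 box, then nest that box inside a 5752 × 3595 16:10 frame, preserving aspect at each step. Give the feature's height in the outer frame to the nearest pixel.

2084 px

First fit — 2.76:1 into 3242×1621 spans the width: 3242.00 × 1174.64.
The 2:1 canvas is width-limited in 5752×3595, giving 5752.00 × 2876.00; scale factor 1.7742.
So the feature's height is 1174.64 × 1.7742 ≈ 2084.06.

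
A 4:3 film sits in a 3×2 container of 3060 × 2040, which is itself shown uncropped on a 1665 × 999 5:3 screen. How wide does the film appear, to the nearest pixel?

First fit — 4:3 into 3060×2040 spans the height: 2720.00 × 2040.00.
The 3×2 canvas is height-limited in 1665×999, giving 1498.50 × 999.00; scale factor 0.4897.
So the film's width is 2720.00 × 0.4897 ≈ 1332.00.

1332 px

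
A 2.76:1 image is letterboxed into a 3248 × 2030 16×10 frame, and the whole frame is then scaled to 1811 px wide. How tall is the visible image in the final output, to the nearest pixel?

In the 3248×2030 frame the image fills the width: height = 3248 / 2.760 ≈ 1176.81 px.
The frame scales by 1811/3248 = 0.5576; 1176.81 × 0.5576 ≈ 656.16 px.

656 px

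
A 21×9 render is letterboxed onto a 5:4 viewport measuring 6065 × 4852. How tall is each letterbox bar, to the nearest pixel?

1126 px

21×9 (2.333) > 5:4 (1.250), so the render fills the width.
That makes the image 2599.29 px tall (6065 × 9/21).
4852 − 2599.29 = 2252.71 px of bars (1126.36 each).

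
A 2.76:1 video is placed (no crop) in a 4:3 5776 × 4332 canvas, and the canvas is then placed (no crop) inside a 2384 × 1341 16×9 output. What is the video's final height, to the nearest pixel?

648 px

Inside the 5776×4332 canvas the video is width-limited at 5776.00 × 2092.75.
Second fit — the 4:3 canvas into 2384×1341 spans the height: 1788.00 × 1341.00 (×0.3096 from 5776×4332).
So the video's height is 2092.75 × 0.3096 ≈ 647.83.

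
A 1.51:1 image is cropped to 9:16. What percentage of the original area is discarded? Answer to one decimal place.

62.7%

The height stays; only width is cut (since 9:16 is narrower than 1.51:1).
Fraction kept = (0.562)/(1.510) ≈ 37.25%, so 62.75% is lost.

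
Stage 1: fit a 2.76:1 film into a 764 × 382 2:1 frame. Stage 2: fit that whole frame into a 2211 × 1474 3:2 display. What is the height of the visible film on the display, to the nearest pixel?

2.76:1 in 764×382: fills the width, so the film is 764.00 × 276.81.
Second fit — the 2:1 canvas into 2211×1474 spans the width: 2211.00 × 1105.50 (×2.8940 from 764×382).
The film scales with it: height 276.81 × 2.8940 ≈ 801.09.

801 px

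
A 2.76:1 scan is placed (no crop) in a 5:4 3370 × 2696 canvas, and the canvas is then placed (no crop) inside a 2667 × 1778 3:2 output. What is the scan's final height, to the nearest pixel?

805 px

First fit — 2.76:1 into 3370×2696 spans the width: 3370.00 × 1221.01.
The 5:4 canvas is height-limited in 2667×1778, giving 2222.50 × 1778.00; scale factor 0.6595.
The scan scales with it: height 1221.01 × 0.6595 ≈ 805.25.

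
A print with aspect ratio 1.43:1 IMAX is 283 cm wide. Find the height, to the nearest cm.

198 cm

283 / 1.430 = 197.90.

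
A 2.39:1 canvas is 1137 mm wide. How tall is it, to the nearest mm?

476 mm

At 2.39:1, 1137 / 2.390 ≈ 475.73.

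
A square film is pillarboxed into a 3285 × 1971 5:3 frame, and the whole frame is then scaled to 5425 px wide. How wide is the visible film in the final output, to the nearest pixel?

3255 px

Fitted into 3285×1971, the film spans the height; its width is 1971 × 1/1 ≈ 1971.00 px.
The frame scales by 5425/3285 = 1.6514; 1971.00 × 1.6514 ≈ 3255.00 px.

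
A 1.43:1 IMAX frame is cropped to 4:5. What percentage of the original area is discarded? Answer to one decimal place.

Going from 1.43:1 IMAX to 4:5 means cutting width while keeping height.
(0.800)/(1.430) ≈ 0.559 of the area survives, leaving 44.06% discarded.

44.1%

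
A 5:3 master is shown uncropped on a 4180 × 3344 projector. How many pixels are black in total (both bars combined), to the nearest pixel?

3494480 pixels

5:3 (1.667) > 5:4 (1.250), so the master fills the width.
That makes the image 2508.0000 px tall (4180 × 3/5).
3344 − 2508.0000 = 836.0000 px of bars.
That's 836.0000 × 4180 ≈ 3494480 black pixels.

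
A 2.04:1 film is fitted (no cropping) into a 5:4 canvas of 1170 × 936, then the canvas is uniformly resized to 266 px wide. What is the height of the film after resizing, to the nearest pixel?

Fitted into 1170×936, the film spans the width; its height is 1170 / 2.040 ≈ 573.53 px.
Scaling 1170 → 266 is ×0.2274, so the height becomes 573.53 × 0.2274 ≈ 130.39 px.

130 px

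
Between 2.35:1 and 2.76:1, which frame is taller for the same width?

2.35:1

2.35 and 2.76; 2.76 > 2.35. The smaller width-to-height ratio is the taller frame.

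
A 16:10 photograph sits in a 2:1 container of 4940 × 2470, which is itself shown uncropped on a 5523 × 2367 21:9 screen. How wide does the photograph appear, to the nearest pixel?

16:10 in 4940×2470: fills the height, so the photograph is 3952.00 × 2470.00.
Second fit — the 2:1 canvas into 5523×2367 spans the height: 4734.00 × 2367.00 (×0.9583 from 4940×2470).
So the photograph's width is 3952.00 × 0.9583 ≈ 3787.20.

3787 px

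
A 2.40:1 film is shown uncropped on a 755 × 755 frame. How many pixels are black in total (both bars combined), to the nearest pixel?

332515 pixels

Since 2.400 > 1.000, the film is width-limited.
That makes the image 314.5833 px tall (755 / 2.400).
Black = 755 − 314.5833 = 440.4167 px.
That's 440.4167 × 755 ≈ 332515 black pixels.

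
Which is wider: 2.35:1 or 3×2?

2.35:1

2.35 and 3×2 = 1.5; 2.35 > 1.5.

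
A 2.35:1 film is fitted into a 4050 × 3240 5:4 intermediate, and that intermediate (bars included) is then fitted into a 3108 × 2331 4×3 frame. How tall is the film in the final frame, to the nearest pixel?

First fit — 2.35:1 into 4050×3240 spans the width: 4050.00 × 1723.40.
The 5:4 canvas is height-limited in 3108×2331, giving 2913.75 × 2331.00; scale factor 0.7194.
Applying the same ×0.7194: 1723.40 → 1239.89.

1240 px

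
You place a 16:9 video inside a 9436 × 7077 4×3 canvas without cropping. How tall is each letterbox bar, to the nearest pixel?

885 px

16:9 (1.778) > 4×3 (1.333), so the video fills the width.
That makes the image 5307.75 px tall (9436 × 9/16).
7077 − 5307.75 = 1769.25 px of bars (884.62 each).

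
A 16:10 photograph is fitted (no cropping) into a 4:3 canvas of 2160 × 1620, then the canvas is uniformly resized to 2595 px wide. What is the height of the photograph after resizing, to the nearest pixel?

1622 px

At 2160×1620 the photograph is width-limited, so height = 2160 × 10/16 ≈ 1350.00 px.
The frame scales by 2595/2160 = 1.2014; 1350.00 × 1.2014 ≈ 1621.88 px.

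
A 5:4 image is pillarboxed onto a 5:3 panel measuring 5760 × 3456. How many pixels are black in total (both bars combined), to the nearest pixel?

5:4 is narrower than 5:3, so it spans the full height.
The image is 3456 × 5/4 ≈ 4320.0000 px wide.
Leftover width: 5760 − 4320.0000 = 1440.0000 px.
That's 1440.0000 × 3456 ≈ 4976640 black pixels.

4976640 pixels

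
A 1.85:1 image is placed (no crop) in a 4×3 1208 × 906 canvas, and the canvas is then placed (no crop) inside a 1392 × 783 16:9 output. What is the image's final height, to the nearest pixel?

1.85:1 in 1208×906: fills the width, so the image is 1208.00 × 652.97.
The 4×3 canvas is height-limited in 1392×783, giving 1044.00 × 783.00; scale factor 0.8642.
So the image's height is 652.97 × 0.8642 ≈ 564.32.

564 px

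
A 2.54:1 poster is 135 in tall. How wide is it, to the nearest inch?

Width = 135 × 2.540 = 342.90.

343 in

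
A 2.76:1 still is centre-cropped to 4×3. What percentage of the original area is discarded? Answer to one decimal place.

4×3 is narrower than 2.76:1, so the crop keeps the full height and trims the width.
Area ratio = (1.333)/(2.760) = 48.31%; the remaining 51.69% is cropped out.

51.7%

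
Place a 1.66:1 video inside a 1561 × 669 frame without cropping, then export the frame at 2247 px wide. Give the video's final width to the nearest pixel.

1599 px

At 1561×669 the video is height-limited, so width = 669 × 1.660 ≈ 1110.54 px.
Resizing to 2247 px wide multiplies everything by 1.4395: 1110.54 → 1598.58 px.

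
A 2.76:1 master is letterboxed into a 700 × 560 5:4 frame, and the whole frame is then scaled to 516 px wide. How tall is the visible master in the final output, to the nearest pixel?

187 px

Fitted into 700×560, the master spans the width; its height is 700 / 2.760 ≈ 253.62 px.
Scaling 700 → 516 is ×0.7371, so the height becomes 253.62 × 0.7371 ≈ 186.96 px.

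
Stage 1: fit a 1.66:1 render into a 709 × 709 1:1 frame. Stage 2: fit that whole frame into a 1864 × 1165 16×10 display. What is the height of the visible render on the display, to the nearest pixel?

702 px

First fit — 1.66:1 into 709×709 spans the width: 709.00 × 427.11.
Second fit — the 1:1 canvas into 1864×1165 spans the height: 1165.00 × 1165.00 (×1.6432 from 709×709).
So the render's height is 427.11 × 1.6432 ≈ 701.81.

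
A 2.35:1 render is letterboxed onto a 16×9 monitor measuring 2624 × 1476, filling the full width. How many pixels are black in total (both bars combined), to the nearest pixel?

943077 pixels

That makes the image 1116.5957 px tall (2624 / 2.350).
Leftover height: 1476 − 1116.5957 = 359.4043 px.
Bar area = 359.4043 × 2624 ≈ 943077 px.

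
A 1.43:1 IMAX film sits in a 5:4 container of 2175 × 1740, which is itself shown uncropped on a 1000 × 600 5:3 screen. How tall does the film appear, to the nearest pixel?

524 px

Inside the 2175×1740 canvas the film is width-limited at 2175.00 × 1520.98.
5:4 in 1000×600: fills the height, so the intermediate becomes 750.00 × 600.00 — a scale of ×0.3448.
So the film's height is 1520.98 × 0.3448 ≈ 524.48.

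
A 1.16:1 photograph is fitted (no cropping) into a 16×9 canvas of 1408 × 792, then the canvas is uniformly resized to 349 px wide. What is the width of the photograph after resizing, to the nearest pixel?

In the 1408×792 frame the photograph fills the height: width = 792 × 1.160 ≈ 918.72 px.
The frame scales by 349/1408 = 0.2479; 918.72 × 0.2479 ≈ 227.72 px.

228 px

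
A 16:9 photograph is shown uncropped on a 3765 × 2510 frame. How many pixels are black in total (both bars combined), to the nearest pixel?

1476586 pixels

Since 1.778 > 1.500, the photograph is width-limited.
That makes the image 2117.8125 px tall (3765 × 9/16).
Black = 2510 − 2117.8125 = 392.1875 px.
That's 392.1875 × 3765 ≈ 1476586 black pixels.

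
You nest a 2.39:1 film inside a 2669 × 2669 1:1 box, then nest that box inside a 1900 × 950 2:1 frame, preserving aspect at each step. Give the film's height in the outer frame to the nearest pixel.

2.39:1 in 2669×2669: fills the width, so the film is 2669.00 × 1116.74.
The 1:1 canvas is height-limited in 1900×950, giving 950.00 × 950.00; scale factor 0.3559.
Applying the same ×0.3559: 1116.74 → 397.49.

397 px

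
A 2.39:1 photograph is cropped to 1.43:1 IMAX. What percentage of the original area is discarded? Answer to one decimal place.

40.2%

1.43:1 IMAX is narrower than 2.39:1, so the crop keeps the full height and trims the width.
(1.430)/(2.390) ≈ 0.598 of the area survives, leaving 40.17% discarded.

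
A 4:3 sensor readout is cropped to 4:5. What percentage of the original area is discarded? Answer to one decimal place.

40.0%

The height stays; only width is cut (since 4:5 is narrower than 4:3).
Area ratio = (0.800)/(1.333) = 60.00%; the remaining 40.00% is cropped out.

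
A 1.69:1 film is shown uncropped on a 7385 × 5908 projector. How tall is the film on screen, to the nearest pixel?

1.69:1 is wider than 5:4, so it spans the full width.
Content height = 7385 / 1.690 ≈ 4369.82 px.

4370 px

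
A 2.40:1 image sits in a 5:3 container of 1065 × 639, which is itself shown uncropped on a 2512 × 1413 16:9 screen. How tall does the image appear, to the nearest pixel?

981 px

First fit — 2.40:1 into 1065×639 spans the width: 1065.00 × 443.75.
The 5:3 canvas is height-limited in 2512×1413, giving 2355.00 × 1413.00; scale factor 2.2113.
So the image's height is 443.75 × 2.2113 ≈ 981.25.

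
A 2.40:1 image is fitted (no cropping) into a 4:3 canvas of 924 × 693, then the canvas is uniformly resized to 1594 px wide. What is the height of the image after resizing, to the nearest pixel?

664 px

Fitted into 924×693, the image spans the width; its height is 924 / 2.400 ≈ 385.00 px.
Scaling 924 → 1594 is ×1.7251, so the height becomes 385.00 × 1.7251 ≈ 664.17 px.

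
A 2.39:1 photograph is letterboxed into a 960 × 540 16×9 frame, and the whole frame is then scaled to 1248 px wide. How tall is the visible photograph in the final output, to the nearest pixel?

In the 960×540 frame the photograph fills the width: height = 960 / 2.390 ≈ 401.67 px.
Scaling 960 → 1248 is ×1.3000, so the height becomes 401.67 × 1.3000 ≈ 522.18 px.

522 px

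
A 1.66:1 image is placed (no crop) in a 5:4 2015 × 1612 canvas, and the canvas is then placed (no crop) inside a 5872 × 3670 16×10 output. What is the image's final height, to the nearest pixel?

1.66:1 in 2015×1612: fills the width, so the image is 2015.00 × 1213.86.
The 5:4 canvas is height-limited in 5872×3670, giving 4587.50 × 3670.00; scale factor 2.2767.
The image scales with it: height 1213.86 × 2.2767 ≈ 2763.55.

2764 px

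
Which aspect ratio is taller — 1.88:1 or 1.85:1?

1.88 and 1.85; 1.88 > 1.85. The smaller width-to-height ratio is the taller frame.

1.85:1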